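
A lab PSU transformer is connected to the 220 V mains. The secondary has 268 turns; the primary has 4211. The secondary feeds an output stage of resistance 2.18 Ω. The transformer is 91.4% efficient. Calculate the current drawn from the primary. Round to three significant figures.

V_s = 220 × 268/4211 = 14.001 V.
I_s = V_s/R = 14.001/2.18 = 6.4227 A.
P_out = V_s I_s = 14.001 × 6.4227 = 89.927 W.
P_in = P_out/η = 89.927/0.914 = 98.388 W.
I_p = P_in/V_p = 98.388/220 = 0.447 A.

I_p ≈ 0.447 A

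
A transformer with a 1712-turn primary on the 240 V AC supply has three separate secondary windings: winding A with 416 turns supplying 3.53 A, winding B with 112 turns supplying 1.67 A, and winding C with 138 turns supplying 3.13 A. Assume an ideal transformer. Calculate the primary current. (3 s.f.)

I_p ≈ 1.22 A

V_A = 240 × 416/1712 = 58.318 V; V_B = 240 × 112/1712 = 15.701 V; V_C = 240 × 138/1712 = 19.346 V.
P_out = V_A I_A + V_B I_B + V_C I_C = 58.318×3.53 + 15.701×1.67 + 19.346×3.13 = 205.86 + 26.221 + 60.552 = 292.63 W.
Ideal ⇒ P_in = P_out, so I_p = P_out/V_p = 292.63/240 = 1.22 A.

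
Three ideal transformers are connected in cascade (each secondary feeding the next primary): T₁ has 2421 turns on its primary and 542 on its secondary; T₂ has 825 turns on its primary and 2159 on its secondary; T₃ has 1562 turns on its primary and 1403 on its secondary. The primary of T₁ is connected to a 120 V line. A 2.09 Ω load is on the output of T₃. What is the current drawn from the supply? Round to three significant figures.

I_supply ≈ 15.9 A

Secondary of T₁: V = 120.00 × 542/2421 = 26.865 V.
Secondary of T₂: V = 26.865 × 2159/825 = 70.305 V.
Secondary of T₃: V = 70.305 × 1403/1562 = 63.148 V.
I_load = 63.148/2.09 = 30.214 A, so P_out = 63.148 × 30.214 = 1908.0 W.
All ideal ⇒ P_in = P_out, so I_supply = 1908.0/120 = 15.9 A.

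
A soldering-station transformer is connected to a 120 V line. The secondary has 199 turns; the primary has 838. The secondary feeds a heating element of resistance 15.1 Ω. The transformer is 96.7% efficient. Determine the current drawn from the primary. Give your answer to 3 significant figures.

V_s = 120 × 199/838 = 28.496 V.
I_s = V_s/R = 28.496/15.1 = 1.8872 A.
P_out = V_s I_s = 28.496 × 1.8872 = 53.778 W.
P_in = P_out/η = 53.778/0.967 = 55.613 W.
I_p = P_in/V_p = 55.613/120 = 0.463 A.

I_p ≈ 0.463 A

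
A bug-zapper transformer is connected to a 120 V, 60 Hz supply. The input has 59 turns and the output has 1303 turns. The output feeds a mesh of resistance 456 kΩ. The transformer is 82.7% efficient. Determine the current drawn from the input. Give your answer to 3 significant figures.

I_in ≈ 0.155 A

V_out = 120 × 1303/59 = 2650.2 V.
I_out = V_out/R = 2650.2/456000 = 0.0058118 A.
P_out = V_out I_out = 2650.2 × 0.0058118 = 15.402 W.
P_in = P_out/η = 15.402/0.827 = 18.624 W.
I_in = P_in/V_in = 18.624/120 = 0.155 A.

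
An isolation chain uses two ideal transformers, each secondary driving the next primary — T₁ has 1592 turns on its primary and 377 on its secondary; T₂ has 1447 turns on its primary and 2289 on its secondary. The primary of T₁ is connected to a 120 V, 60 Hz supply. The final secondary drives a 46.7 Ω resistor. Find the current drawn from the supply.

Secondary of T₁: V = 120.00 × 377/1592 = 28.417 V.
Secondary of T₂: V = 28.417 × 2289/1447 = 44.953 V.
I_load = 44.953/46.7 = 0.96259 A, so P_out = 44.953 × 0.96259 = 43.271 W.
All ideal ⇒ P_in = P_out, so I_supply = 43.271/120 = 0.361 A.

I_supply ≈ 0.361 A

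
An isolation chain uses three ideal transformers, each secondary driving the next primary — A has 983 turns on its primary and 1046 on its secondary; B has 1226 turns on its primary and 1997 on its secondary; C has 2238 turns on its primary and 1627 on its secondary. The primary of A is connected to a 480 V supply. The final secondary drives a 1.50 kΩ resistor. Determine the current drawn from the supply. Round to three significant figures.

I_supply ≈ 0.508 A

After A: V = 480.00 × 1046/983 = 510.76 V.
After B: V = 510.76 × 1997/1226 = 831.97 V.
After C: V = 831.97 × 1627/2238 = 604.83 V.
I_load = 604.83/1500 = 0.40322 A, so P_out = 604.83 × 0.40322 = 243.88 W.
All ideal ⇒ P_in = P_out, so I_supply = 243.88/480 = 0.508 A.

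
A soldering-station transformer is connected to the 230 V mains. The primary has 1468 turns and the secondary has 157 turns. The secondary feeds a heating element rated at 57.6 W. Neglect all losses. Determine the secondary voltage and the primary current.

V_s = V_p × N_s/N_p = 230 × 157/1468 = 24.598 V.
I_s = P/V_s = 57.6/24.598 = 2.3416 A.
I_p = I_s × N_s/N_p = 2.3416 × 157/1468 = 0.250 A.

V_s ≈ 24.6 V, I_p ≈ 0.250 A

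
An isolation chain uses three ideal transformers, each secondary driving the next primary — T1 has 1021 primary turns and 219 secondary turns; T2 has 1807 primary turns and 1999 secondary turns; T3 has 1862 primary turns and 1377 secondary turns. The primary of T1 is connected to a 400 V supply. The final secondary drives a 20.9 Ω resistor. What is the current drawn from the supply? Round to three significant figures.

I_supply ≈ 0.589 A

Secondary of T1: V = 400.00 × 219/1021 = 85.798 V.
Secondary of T2: V = 85.798 × 1999/1807 = 94.915 V.
Secondary of T3: V = 94.915 × 1377/1862 = 70.192 V.
I_load = 70.192/20.9 = 3.3585 A, so P_out = 70.192 × 3.3585 = 235.74 W.
All ideal ⇒ P_in = P_out, so I_supply = 235.74/400 = 0.589 A.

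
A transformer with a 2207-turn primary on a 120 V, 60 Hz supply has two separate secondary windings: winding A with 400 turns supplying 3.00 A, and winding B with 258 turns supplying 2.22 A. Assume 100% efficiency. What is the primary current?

V_A = 120 × 400/2207 = 21.749 V; V_B = 120 × 258/2207 = 14.028 V.
P_out = V_A I_A + V_B I_B = 21.749×3.00 + 14.028×2.22 = 65.247 + 31.142 = 96.389 W.
Ideal ⇒ P_in = P_out, so I_p = P_out/V_p = 96.389/120 = 0.803 A.

I_p ≈ 0.803 A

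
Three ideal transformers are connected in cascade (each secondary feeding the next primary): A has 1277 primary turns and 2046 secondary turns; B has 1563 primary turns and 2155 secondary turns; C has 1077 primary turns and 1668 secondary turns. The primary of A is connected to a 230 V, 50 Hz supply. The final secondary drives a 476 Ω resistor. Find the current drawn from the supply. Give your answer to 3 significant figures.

I_supply ≈ 5.66 A

Secondary of A: V = 230.00 × 2046/1277 = 368.50 V.
Secondary of B: V = 368.50 × 2155/1563 = 508.08 V.
Secondary of C: V = 508.08 × 1668/1077 = 786.88 V.
I_load = 786.88/476 = 1.6531 A, so P_out = 786.88 × 1.6531 = 1300.8 W.
All ideal ⇒ P_in = P_out, so I_supply = 1300.8/230 = 5.66 A.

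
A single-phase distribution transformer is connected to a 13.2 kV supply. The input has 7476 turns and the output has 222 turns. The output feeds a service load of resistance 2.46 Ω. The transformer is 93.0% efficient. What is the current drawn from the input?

V_out = 13200 × 222/7476 = 391.97 V.
I_out = V_out/R = 391.97/2.46 = 159.34 A.
P_out = V_out I_out = 391.97 × 159.34 = 62457 W.
P_in = P_out/η = 62457/0.930 = 67158 W.
I_in = P_in/V_in = 67158/13200 = 5.09 A.

I_in ≈ 5.09 A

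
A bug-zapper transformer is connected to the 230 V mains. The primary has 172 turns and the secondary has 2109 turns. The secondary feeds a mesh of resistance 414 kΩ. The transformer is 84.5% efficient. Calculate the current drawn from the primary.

V_s = 230 × 2109/172 = 2820.2 V.
I_s = V_s/R = 2820.2/414000 = 0.0068120 A.
P_out = V_s I_s = 2820.2 × 0.0068120 = 19.211 W.
P_in = P_out/η = 19.211/0.845 = 22.735 W.
I_p = P_in/V_p = 22.735/230 = 0.0988 A.

I_p ≈ 0.0988 A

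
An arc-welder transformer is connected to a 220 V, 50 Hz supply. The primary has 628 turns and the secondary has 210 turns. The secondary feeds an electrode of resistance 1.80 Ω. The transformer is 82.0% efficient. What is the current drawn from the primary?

V_s = 220 × 210/628 = 73.567 V.
I_s = V_s/R = 73.567/1.80 = 40.870 A.
P_out = V_s I_s = 73.567 × 40.870 = 3006.7 W.
P_in = P_out/η = 3006.7/0.820 = 3666.7 W.
I_p = P_in/V_p = 3666.7/220 = 16.7 A.

I_p ≈ 16.7 A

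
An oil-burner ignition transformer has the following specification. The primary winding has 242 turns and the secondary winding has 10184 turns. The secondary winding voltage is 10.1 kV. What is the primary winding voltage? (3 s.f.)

V_p ≈ 240 V

V_p/V_s = N_p/N_s, so V_p = 10100 × 242/10184 = 240 V.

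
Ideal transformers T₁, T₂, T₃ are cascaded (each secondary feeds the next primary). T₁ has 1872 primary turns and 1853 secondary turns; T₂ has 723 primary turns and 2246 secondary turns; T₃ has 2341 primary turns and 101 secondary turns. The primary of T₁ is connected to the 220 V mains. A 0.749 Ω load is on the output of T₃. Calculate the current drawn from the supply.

After T₁: V = 220.00 × 1853/1872 = 217.77 V.
After T₂: V = 217.77 × 2246/723 = 676.49 V.
After T₃: V = 676.49 × 101/2341 = 29.187 V.
I_load = 29.187/0.749 = 38.967 A, so P_out = 29.187 × 38.967 = 1137.3 W.
All ideal ⇒ P_in = P_out, so I_supply = 1137.3/220 = 5.17 A.

I_supply ≈ 5.17 A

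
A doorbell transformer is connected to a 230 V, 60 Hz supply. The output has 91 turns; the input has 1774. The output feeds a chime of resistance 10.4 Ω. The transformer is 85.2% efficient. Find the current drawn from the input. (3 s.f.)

I_in ≈ 0.0683 A

V_out = 230 × 91/1774 = 11.798 V.
I_out = V_out/R = 11.798/10.4 = 1.1344 A.
P_out = V_out I_out = 11.798 × 1.1344 = 13.384 W.
P_in = P_out/η = 13.384/0.852 = 15.709 W.
I_in = P_in/V_in = 15.709/230 = 0.0683 A.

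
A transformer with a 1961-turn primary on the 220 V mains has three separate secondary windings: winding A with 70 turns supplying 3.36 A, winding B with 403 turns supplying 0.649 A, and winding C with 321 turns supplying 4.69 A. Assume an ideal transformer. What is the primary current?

V_A = 220 × 70/1961 = 7.8531 V; V_B = 220 × 403/1961 = 45.212 V; V_C = 220 × 321/1961 = 36.012 V.
P_out = V_A I_A + V_B I_B + V_C I_C = 7.8531×3.36 + 45.212×0.649 + 36.012×4.69 = 26.387 + 29.342 + 168.90 = 224.63 W.
Ideal ⇒ P_in = P_out, so I_p = P_out/V_p = 224.63/220 = 1.02 A.

I_p ≈ 1.02 A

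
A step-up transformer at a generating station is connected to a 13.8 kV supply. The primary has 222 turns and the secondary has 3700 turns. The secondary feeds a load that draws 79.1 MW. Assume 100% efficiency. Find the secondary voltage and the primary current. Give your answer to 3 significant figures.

V_s = V_p × N_s/N_p = 13800 × 3700/222 = 230000 V.
I_s = P/V_s = 7.91×10^7/230000 = 343.91 A.
I_p = I_s × N_s/N_p = 343.91 × 3700/222 = 5730 A.

V_s ≈ 230000 V, I_p ≈ 5730 A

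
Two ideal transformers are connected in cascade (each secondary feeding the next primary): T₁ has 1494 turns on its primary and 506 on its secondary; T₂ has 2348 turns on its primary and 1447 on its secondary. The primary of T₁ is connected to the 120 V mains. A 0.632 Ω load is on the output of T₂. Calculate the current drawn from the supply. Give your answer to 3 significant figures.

After T₁: V = 120.00 × 506/1494 = 40.643 V.
After T₂: V = 40.643 × 1447/2348 = 25.047 V.
I_load = 25.047/0.632 = 39.631 A, so P_out = 25.047 × 39.631 = 992.63 W.
All ideal ⇒ P_in = P_out, so I_supply = 992.63/120 = 8.27 A.

I_supply ≈ 8.27 A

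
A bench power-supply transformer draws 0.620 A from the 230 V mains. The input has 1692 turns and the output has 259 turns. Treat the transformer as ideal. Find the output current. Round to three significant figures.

I_out/I_in = N_in/N_out, so I_out = 0.620 × 1692/259 = 4.05 A.

I_out ≈ 4.05 A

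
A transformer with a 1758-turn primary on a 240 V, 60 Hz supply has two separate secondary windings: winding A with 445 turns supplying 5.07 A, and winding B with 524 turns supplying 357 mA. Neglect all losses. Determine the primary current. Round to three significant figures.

I_p ≈ 1.39 A

V_A = 240 × 445/1758 = 60.751 V; V_B = 240 × 524/1758 = 71.536 V.
P_out = V_A I_A + V_B I_B = 60.751×5.07 + 71.536×0.357 = 308.01 + 25.538 = 333.55 W.
Ideal ⇒ P_in = P_out, so I_p = P_out/V_p = 333.55/240 = 1.39 A.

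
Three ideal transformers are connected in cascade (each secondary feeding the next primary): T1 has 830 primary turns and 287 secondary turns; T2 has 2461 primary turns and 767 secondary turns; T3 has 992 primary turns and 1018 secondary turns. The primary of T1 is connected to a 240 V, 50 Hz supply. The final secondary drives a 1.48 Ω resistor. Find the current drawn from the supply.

I_supply ≈ 1.98 A

After T1: V = 240.00 × 287/830 = 82.988 V.
After T2: V = 82.988 × 767/2461 = 25.864 V.
After T3: V = 25.864 × 1018/992 = 26.542 V.
I_load = 26.542/1.48 = 17.934 A, so P_out = 26.542 × 17.934 = 476.00 W.
All ideal ⇒ P_in = P_out, so I_supply = 476.00/240 = 1.98 A.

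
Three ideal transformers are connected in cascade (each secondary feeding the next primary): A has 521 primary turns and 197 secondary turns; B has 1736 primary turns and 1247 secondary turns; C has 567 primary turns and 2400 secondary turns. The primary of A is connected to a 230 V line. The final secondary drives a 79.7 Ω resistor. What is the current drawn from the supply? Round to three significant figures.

I_supply ≈ 3.81 A

Secondary of A: V = 230.00 × 197/521 = 86.967 V.
Secondary of B: V = 86.967 × 1247/1736 = 62.470 V.
Secondary of C: V = 62.470 × 2400/567 = 264.42 V.
I_load = 264.42/79.7 = 3.3177 A, so P_out = 264.42 × 3.3177 = 877.29 W.
All ideal ⇒ P_in = P_out, so I_supply = 877.29/230 = 3.81 A.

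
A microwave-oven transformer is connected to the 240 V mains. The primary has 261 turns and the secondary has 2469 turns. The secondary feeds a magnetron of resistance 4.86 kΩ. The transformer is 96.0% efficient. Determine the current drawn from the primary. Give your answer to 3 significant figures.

I_p ≈ 4.60 A

V_s = 240 × 2469/261 = 2270.3 V.
I_s = V_s/R = 2270.3/4860 = 0.46715 A.
P_out = V_s I_s = 2270.3 × 0.46715 = 1060.6 W.
P_in = P_out/η = 1060.6/0.960 = 1104.8 W.
I_p = P_in/V_p = 1104.8/240 = 4.60 A.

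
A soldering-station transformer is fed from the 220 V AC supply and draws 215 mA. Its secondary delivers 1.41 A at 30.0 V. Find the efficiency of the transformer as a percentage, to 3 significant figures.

η ≈ 89.4%

P_in = 220 × 0.215 = 47.3000 W.
P_out = 30.0 × 1.41 = 42.3000 W.
η = P_out/P_in = 42.3000/47.3000 = 0.894.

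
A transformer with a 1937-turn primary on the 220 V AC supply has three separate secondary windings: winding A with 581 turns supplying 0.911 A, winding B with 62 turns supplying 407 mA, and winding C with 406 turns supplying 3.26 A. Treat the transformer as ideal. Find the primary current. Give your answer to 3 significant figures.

V_A = 220 × 581/1937 = 65.989 V; V_B = 220 × 62/1937 = 7.0418 V; V_C = 220 × 406/1937 = 46.113 V.
P_out = V_A I_A + V_B I_B + V_C I_C = 65.989×0.911 + 7.0418×0.407 + 46.113×3.26 = 60.116 + 2.8660 + 150.33 = 213.31 W.
Ideal ⇒ P_in = P_out, so I_p = P_out/V_p = 213.31/220 = 0.970 A.

I_p ≈ 0.970 A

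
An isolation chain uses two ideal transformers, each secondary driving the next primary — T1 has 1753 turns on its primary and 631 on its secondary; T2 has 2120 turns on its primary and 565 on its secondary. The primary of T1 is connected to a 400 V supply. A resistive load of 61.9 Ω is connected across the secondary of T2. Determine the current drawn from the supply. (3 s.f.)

Secondary of T1: V = 400.00 × 631/1753 = 143.98 V.
Secondary of T2: V = 143.98 × 565/2120 = 38.372 V.
I_load = 38.372/61.9 = 0.61991 A, so P_out = 38.372 × 0.61991 = 23.788 W.
All ideal ⇒ P_in = P_out, so I_supply = 23.788/400 = 0.0595 A.

I_supply ≈ 0.0595 A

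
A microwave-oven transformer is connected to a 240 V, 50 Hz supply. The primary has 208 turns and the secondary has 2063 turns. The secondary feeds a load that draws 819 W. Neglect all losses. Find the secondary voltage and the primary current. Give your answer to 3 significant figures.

V_s ≈ 2380 V, I_p ≈ 3.41 A

V_s = V_p × N_s/N_p = 240 × 2063/208 = 2380.4 V.
I_s = P/V_s = 819/2380.4 = 0.34406 A.
I_p = I_s × N_s/N_p = 0.34406 × 2063/208 = 3.41 A.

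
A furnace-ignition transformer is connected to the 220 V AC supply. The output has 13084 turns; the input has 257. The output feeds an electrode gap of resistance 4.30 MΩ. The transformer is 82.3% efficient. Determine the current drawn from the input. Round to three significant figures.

V_out = 220 × 13084/257 = 11200 V.
I_out = V_out/R = 11200/(4.30×10^6) = 0.0026047 A.
P_out = V_out I_out = 11200 × 0.0026047 = 29.174 W.
P_in = P_out/η = 29.174/0.823 = 35.448 W.
I_in = P_in/V_in = 35.448/220 = 0.161 A.

I_in ≈ 0.161 A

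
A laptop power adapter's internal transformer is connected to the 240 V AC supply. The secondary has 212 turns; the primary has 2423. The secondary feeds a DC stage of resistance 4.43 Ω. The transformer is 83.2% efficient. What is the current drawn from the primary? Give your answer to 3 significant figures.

I_p ≈ 0.498 A

V_s = 240 × 212/2423 = 20.999 V.
I_s = V_s/R = 20.999/4.43 = 4.7401 A.
P_out = V_s I_s = 20.999 × 4.7401 = 99.537 W.
P_in = P_out/η = 99.537/0.832 = 119.64 W.
I_p = P_in/V_p = 119.64/240 = 0.498 A.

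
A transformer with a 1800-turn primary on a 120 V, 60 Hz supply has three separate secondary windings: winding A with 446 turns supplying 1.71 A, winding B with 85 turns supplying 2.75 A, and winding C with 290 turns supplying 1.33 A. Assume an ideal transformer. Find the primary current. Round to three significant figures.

V_A = 120 × 446/1800 = 29.733 V; V_B = 120 × 85/1800 = 5.6667 V; V_C = 120 × 290/1800 = 19.333 V.
P_out = V_A I_A + V_B I_B + V_C I_C = 29.733×1.71 + 5.6667×2.75 + 19.333×1.33 = 50.844 + 15.583 + 25.713 = 92.141 W.
Ideal ⇒ P_in = P_out, so I_p = P_out/V_p = 92.141/120 = 0.768 A.

I_p ≈ 0.768 A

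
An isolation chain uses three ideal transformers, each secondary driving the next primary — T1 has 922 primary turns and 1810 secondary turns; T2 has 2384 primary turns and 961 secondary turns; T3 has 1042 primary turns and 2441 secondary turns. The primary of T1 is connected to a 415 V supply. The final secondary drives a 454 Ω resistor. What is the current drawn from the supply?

I_supply ≈ 3.14 A

Secondary of T1: V = 415.00 × 1810/922 = 814.70 V.
Secondary of T2: V = 814.70 × 961/2384 = 328.41 V.
Secondary of T3: V = 328.41 × 2441/1042 = 769.33 V.
I_load = 769.33/454 = 1.6946 A, so P_out = 769.33 × 1.6946 = 1303.7 W.
All ideal ⇒ P_in = P_out, so I_supply = 1303.7/415 = 3.14 A.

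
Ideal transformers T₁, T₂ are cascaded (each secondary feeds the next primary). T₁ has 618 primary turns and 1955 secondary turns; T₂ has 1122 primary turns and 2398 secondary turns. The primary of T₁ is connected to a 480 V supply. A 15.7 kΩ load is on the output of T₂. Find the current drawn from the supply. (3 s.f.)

I_supply ≈ 1.40 A

After T₁: V = 480.00 × 1955/618 = 1518.4 V.
After T₂: V = 1518.4 × 2398/1122 = 3245.3 V.
I_load = 3245.3/15700 = 0.20671 A, so P_out = 3245.3 × 0.20671 = 670.83 W.
All ideal ⇒ P_in = P_out, so I_supply = 670.83/480 = 1.40 A.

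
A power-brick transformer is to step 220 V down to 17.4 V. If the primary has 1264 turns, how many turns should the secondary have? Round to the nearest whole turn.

N_s/N_p = V_s/V_p, so N_s = 1264 × 17.4/220 = 100.0 ≈ 100 turns.

N_s = 100 turns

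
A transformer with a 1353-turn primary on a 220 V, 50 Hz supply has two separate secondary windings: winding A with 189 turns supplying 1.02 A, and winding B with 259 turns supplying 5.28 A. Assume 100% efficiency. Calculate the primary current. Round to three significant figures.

V_A = 220 × 189/1353 = 30.732 V; V_B = 220 × 259/1353 = 42.114 V.
P_out = V_A I_A + V_B I_B = 30.732×1.02 + 42.114×5.28 = 31.346 + 222.36 = 253.71 W.
Ideal ⇒ P_in = P_out, so I_p = P_out/V_p = 253.71/220 = 1.15 A.

I_p ≈ 1.15 A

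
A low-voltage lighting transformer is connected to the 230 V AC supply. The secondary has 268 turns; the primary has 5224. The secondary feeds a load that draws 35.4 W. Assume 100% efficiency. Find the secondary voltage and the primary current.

V_s ≈ 11.8 V, I_p ≈ 0.154 A

V_s = V_p × N_s/N_p = 230 × 268/5224 = 11.799 V.
I_s = P/V_s = 35.4/11.799 = 3.0002 A.
I_p = I_s × N_s/N_p = 3.0002 × 268/5224 = 0.154 A.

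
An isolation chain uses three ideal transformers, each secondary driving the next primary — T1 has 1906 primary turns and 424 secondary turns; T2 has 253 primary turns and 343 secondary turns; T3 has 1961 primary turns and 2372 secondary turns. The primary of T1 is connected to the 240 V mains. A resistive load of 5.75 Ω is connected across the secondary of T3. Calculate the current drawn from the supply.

After T1: V = 240.00 × 424/1906 = 53.389 V.
After T2: V = 53.389 × 343/253 = 72.382 V.
After T3: V = 72.382 × 2372/1961 = 87.552 V.
I_load = 87.552/5.75 = 15.226 A, so P_out = 87.552 × 15.226 = 1333.1 W.
All ideal ⇒ P_in = P_out, so I_supply = 1333.1/240 = 5.55 A.

I_supply ≈ 5.55 A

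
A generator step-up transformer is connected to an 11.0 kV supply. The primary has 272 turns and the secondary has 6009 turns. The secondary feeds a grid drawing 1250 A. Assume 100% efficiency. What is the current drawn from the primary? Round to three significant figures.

For an ideal transformer I_p N_p = I_s N_s, so I_p = 1250 × 6009/272 = 27600 A.

I_p ≈ 27600 A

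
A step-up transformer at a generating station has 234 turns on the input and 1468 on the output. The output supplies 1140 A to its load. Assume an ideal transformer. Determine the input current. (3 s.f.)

I_in ≈ 7150 A

For an ideal transformer I_in/I_out = N_out/N_in, so I_in = 1140 × 1468/234 = 7150 A.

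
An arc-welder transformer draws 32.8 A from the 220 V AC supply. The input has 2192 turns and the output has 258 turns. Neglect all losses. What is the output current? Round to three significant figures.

I_out ≈ 279 A

I_out/I_in = N_in/N_out, so I_out = 32.8 × 2192/258 = 279 A.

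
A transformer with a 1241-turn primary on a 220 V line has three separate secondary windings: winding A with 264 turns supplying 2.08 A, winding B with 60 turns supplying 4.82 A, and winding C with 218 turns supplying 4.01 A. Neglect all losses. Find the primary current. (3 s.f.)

I_p ≈ 1.38 A

V_A = 220 × 264/1241 = 46.801 V; V_B = 220 × 60/1241 = 10.637 V; V_C = 220 × 218/1241 = 38.646 V.
P_out = V_A I_A + V_B I_B + V_C I_C = 46.801×2.08 + 10.637×4.82 + 38.646×4.01 = 97.346 + 51.268 + 154.97 = 303.59 W.
Ideal ⇒ P_in = P_out, so I_p = P_out/V_p = 303.59/220 = 1.38 A.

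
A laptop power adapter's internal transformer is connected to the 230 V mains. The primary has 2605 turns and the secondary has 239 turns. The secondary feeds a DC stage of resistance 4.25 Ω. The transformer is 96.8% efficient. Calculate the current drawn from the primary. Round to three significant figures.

V_s = 230 × 239/2605 = 21.102 V.
I_s = V_s/R = 21.102/4.25 = 4.9651 A.
P_out = V_s I_s = 21.102 × 4.9651 = 104.77 W.
P_in = P_out/η = 104.77/0.968 = 108.24 W.
I_p = P_in/V_p = 108.24/230 = 0.471 A.

I_p ≈ 0.471 A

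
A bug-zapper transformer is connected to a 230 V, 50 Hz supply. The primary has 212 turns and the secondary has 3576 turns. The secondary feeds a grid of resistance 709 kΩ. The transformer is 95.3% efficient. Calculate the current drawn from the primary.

I_p ≈ 0.0969 A

V_s = 230 × 3576/212 = 3879.6 V.
I_s = V_s/R = 3879.6/709000 = 0.0054720 A.
P_out = V_s I_s = 3879.6 × 0.0054720 = 21.229 W.
P_in = P_out/η = 21.229/0.953 = 22.276 W.
I_p = P_in/V_p = 22.276/230 = 0.0969 A.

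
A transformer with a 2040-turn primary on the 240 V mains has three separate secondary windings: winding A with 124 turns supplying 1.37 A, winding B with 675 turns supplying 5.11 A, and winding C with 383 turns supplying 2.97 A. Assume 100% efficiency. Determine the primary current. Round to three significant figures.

V_A = 240 × 124/2040 = 14.588 V; V_B = 240 × 675/2040 = 79.412 V; V_C = 240 × 383/2040 = 45.059 V.
P_out = V_A I_A + V_B I_B + V_C I_C = 14.588×1.37 + 79.412×5.11 + 45.059×2.97 = 19.986 + 405.79 + 133.82 = 559.60 W.
Ideal ⇒ P_in = P_out, so I_p = P_out/V_p = 559.60/240 = 2.33 A.

I_p ≈ 2.33 A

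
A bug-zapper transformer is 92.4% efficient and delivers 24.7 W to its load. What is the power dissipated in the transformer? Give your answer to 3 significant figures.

P_in = P_out/η = 24.7/0.924 = 26.7316 W.
P_loss = P_in − P_out = 26.7316 − 24.7 = 2.03 W.

P_loss ≈ 2.03 W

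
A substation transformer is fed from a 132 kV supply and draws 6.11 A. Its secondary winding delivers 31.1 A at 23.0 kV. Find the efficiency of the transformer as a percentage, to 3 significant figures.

η ≈ 88.7%

P_in = 132000 × 6.11 = 806520 W.
P_out = 23000 × 31.1 = 715300 W.
η = P_out/P_in = 715300/806520 = 0.887.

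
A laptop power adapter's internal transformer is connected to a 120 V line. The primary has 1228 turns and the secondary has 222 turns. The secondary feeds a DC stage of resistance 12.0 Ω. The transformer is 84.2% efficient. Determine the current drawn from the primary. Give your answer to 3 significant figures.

V_s = 120 × 222/1228 = 21.694 V.
I_s = V_s/R = 21.694/12.0 = 1.8078 A.
P_out = V_s I_s = 21.694 × 1.8078 = 39.218 W.
P_in = P_out/η = 39.218/0.842 = 46.578 W.
I_p = P_in/V_p = 46.578/120 = 0.388 A.

I_p ≈ 0.388 A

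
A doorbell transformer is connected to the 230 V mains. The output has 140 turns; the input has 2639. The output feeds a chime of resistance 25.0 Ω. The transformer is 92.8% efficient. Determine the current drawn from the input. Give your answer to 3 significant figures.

V_out = 230 × 140/2639 = 12.202 V.
I_out = V_out/R = 12.202/25.0 = 0.48806 A.
P_out = V_out I_out = 12.202 × 0.48806 = 5.9552 W.
P_in = P_out/η = 5.9552/0.928 = 6.4172 W.
I_in = P_in/V_in = 6.4172/230 = 0.0279 A.

I_in ≈ 0.0279 A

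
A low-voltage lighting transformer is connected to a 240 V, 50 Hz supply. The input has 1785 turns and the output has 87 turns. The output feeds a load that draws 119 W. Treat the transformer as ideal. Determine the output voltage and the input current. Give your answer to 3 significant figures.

V_out ≈ 11.7 V, I_in ≈ 0.496 A

V_out = V_in × N_out/N_in = 240 × 87/1785 = 11.697 V.
I_out = P/V_out = 119/11.697 = 10.173 A.
I_in = I_out × N_out/N_in = 10.173 × 87/1785 = 0.496 A.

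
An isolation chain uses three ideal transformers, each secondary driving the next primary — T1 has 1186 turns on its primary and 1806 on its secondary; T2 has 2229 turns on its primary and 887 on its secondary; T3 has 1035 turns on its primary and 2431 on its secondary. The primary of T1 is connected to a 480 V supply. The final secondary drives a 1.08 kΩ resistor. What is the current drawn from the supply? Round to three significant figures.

After T1: V = 480.00 × 1806/1186 = 730.93 V.
After T2: V = 730.93 × 887/2229 = 290.86 V.
After T3: V = 290.86 × 2431/1035 = 683.18 V.
I_load = 683.18/1080 = 0.63257 A, so P_out = 683.18 × 0.63257 = 432.16 W.
All ideal ⇒ P_in = P_out, so I_supply = 432.16/480 = 0.900 A.

I_supply ≈ 0.900 A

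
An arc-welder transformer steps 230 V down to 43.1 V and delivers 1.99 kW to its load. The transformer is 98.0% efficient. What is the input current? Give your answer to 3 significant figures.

I_in ≈ 8.83 A

P_in = P_out/η = 1990/0.980 = 2030.6 W.
I_in = P_in/V_in = 2030.6/230 = 8.83 A.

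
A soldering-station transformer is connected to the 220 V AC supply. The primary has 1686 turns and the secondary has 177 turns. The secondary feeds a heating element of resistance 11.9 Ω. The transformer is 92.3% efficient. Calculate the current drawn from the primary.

I_p ≈ 0.221 A

V_s = 220 × 177/1686 = 23.096 V.
I_s = V_s/R = 23.096/11.9 = 1.9408 A.
P_out = V_s I_s = 23.096 × 1.9408 = 44.826 W.
P_in = P_out/η = 44.826/0.923 = 48.566 W.
I_p = P_in/V_p = 48.566/220 = 0.221 A.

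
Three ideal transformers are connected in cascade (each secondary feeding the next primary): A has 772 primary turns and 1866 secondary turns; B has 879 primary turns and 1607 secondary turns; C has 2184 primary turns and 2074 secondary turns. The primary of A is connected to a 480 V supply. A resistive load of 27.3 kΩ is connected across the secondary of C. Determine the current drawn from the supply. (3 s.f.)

Secondary of A: V = 480.00 × 1866/772 = 1160.2 V.
Secondary of B: V = 1160.2 × 1607/879 = 2121.1 V.
Secondary of C: V = 2121.1 × 2074/2184 = 2014.3 V.
I_load = 2014.3/27300 = 0.073783 A, so P_out = 2014.3 × 0.073783 = 148.62 W.
All ideal ⇒ P_in = P_out, so I_supply = 148.62/480 = 0.310 A.

I_supply ≈ 0.310 A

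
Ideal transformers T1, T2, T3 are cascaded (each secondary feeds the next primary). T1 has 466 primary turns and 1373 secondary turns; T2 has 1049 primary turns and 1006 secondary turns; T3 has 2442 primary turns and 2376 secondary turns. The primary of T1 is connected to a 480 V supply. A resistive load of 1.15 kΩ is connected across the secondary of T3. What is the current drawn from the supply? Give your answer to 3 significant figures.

Secondary of T1: V = 480.00 × 1373/466 = 1414.2 V.
Secondary of T2: V = 1414.2 × 1006/1049 = 1356.3 V.
Secondary of T3: V = 1356.3 × 2376/2442 = 1319.6 V.
I_load = 1319.6/1150 = 1.1475 A, so P_out = 1319.6 × 1.1475 = 1514.3 W.
All ideal ⇒ P_in = P_out, so I_supply = 1514.3/480 = 3.15 A.

I_supply ≈ 3.15 A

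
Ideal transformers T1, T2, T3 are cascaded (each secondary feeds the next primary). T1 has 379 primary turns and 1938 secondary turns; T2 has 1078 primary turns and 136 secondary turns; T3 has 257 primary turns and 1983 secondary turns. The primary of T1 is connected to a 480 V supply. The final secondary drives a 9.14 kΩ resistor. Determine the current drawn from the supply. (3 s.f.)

After T1: V = 480.00 × 1938/379 = 2454.5 V.
After T2: V = 2454.5 × 136/1078 = 309.65 V.
After T3: V = 309.65 × 1983/257 = 2389.3 V.
I_load = 2389.3/9140 = 0.26141 A, so P_out = 2389.3 × 0.26141 = 624.58 W.
All ideal ⇒ P_in = P_out, so I_supply = 624.58/480 = 1.30 A.

I_supply ≈ 1.30 A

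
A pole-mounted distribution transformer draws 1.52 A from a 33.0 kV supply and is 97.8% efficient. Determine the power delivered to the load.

P_out ≈ 49100 W

P_in = V_p I_p = 33000 × 1.52 = 50160 W.
P_out = η P_in = 0.978 × 50160 = 49100 W.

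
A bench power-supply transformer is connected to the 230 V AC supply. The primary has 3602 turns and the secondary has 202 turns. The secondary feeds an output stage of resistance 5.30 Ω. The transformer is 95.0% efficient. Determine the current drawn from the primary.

I_p ≈ 0.144 A

V_s = 230 × 202/3602 = 12.898 V.
I_s = V_s/R = 12.898/5.30 = 2.4337 A.
P_out = V_s I_s = 12.898 × 2.4337 = 31.390 W.
P_in = P_out/η = 31.390/0.950 = 33.042 W.
I_p = P_in/V_p = 33.042/230 = 0.144 A.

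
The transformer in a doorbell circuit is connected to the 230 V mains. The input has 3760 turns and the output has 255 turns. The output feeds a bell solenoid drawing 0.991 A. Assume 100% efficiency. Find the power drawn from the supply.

I_in = I_out × N_out/N_in = 0.991 × 255/3760 = 0.067209 A.
P = V_in I_in = 230 × 0.067209 = 15.5 W.

P ≈ 15.5 W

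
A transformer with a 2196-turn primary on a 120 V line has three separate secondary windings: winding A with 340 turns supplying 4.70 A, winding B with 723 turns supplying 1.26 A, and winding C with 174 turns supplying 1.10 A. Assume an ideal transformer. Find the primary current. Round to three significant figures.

I_p ≈ 1.23 A

V_A = 120 × 340/2196 = 18.579 V; V_B = 120 × 723/2196 = 39.508 V; V_C = 120 × 174/2196 = 9.5082 V.
P_out = V_A I_A + V_B I_B + V_C I_C = 18.579×4.70 + 39.508×1.26 + 9.5082×1.10 = 87.322 + 49.780 + 10.459 = 147.56 W.
Ideal ⇒ P_in = P_out, so I_p = P_out/V_p = 147.56/120 = 1.23 A.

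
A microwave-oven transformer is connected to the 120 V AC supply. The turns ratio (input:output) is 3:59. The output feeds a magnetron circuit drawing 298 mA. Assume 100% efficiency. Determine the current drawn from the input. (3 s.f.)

For an ideal transformer I_in N_in = I_out N_out, so I_in = 0.298 × 59/3 = 5.86 A.

I_in ≈ 5.86 A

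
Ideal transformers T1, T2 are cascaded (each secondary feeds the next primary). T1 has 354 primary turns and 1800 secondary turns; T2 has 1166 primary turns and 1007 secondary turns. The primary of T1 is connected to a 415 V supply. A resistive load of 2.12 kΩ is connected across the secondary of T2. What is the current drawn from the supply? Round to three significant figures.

Secondary of T1: V = 415.00 × 1800/354 = 2110.2 V.
Secondary of T2: V = 2110.2 × 1007/1166 = 1822.4 V.
I_load = 1822.4/2120 = 0.85963 A, so P_out = 1822.4 × 0.85963 = 1566.6 W.
All ideal ⇒ P_in = P_out, so I_supply = 1566.6/415 = 3.77 A.

I_supply ≈ 3.77 A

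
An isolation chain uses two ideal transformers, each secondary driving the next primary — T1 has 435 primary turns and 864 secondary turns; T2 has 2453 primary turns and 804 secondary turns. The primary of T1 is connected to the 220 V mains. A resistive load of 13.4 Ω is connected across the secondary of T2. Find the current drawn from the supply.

After T1: V = 220.00 × 864/435 = 436.97 V.
After T2: V = 436.97 × 804/2453 = 143.22 V.
I_load = 143.22/13.4 = 10.688 A, so P_out = 143.22 × 10.688 = 1530.8 W.
All ideal ⇒ P_in = P_out, so I_supply = 1530.8/220 = 6.96 A.

I_supply ≈ 6.96 A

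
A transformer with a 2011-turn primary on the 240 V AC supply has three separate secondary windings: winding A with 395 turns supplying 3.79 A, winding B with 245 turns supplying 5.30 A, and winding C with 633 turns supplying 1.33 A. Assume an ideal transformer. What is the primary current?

V_A = 240 × 395/2011 = 47.141 V; V_B = 240 × 245/2011 = 29.239 V; V_C = 240 × 633/2011 = 75.545 V.
P_out = V_A I_A + V_B I_B + V_C I_C = 47.141×3.79 + 29.239×5.30 + 75.545×1.33 = 178.66 + 154.97 + 100.47 = 434.11 W.
Ideal ⇒ P_in = P_out, so I_p = P_out/V_p = 434.11/240 = 1.81 A.

I_p ≈ 1.81 A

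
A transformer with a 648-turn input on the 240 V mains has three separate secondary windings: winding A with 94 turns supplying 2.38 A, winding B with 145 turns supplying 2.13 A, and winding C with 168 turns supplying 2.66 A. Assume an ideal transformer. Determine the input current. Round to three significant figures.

I_in ≈ 1.51 A

V_A = 240 × 94/648 = 34.815 V; V_B = 240 × 145/648 = 53.704 V; V_C = 240 × 168/648 = 62.222 V.
P_out = V_A I_A + V_B I_B + V_C I_C = 34.815×2.38 + 53.704×2.13 + 62.222×2.66 = 82.859 + 114.39 + 165.51 = 362.76 W.
Ideal ⇒ P_in = P_out, so I_in = P_out/V_in = 362.76/240 = 1.51 A.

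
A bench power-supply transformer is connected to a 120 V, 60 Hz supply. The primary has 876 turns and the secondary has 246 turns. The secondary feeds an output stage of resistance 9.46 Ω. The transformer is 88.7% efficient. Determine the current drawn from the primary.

V_s = 120 × 246/876 = 33.699 V.
I_s = V_s/R = 33.699/9.46 = 3.5622 A.
P_out = V_s I_s = 33.699 × 3.5622 = 120.04 W.
P_in = P_out/η = 120.04/0.887 = 135.33 W.
I_p = P_in/V_p = 135.33/120 = 1.13 A.

I_p ≈ 1.13 A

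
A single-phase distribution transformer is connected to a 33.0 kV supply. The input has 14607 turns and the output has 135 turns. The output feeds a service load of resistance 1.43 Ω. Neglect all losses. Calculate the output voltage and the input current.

V_out = V_in × N_out/N_in = 33000 × 135/14607 = 304.99 V.
I_out = V_out/R = 304.99/1.43 = 213.28 A.
I_in = I_out × N_out/N_in = 213.28 × 135/14607 = 1.97 A.

V_out ≈ 305 V, I_in ≈ 1.97 A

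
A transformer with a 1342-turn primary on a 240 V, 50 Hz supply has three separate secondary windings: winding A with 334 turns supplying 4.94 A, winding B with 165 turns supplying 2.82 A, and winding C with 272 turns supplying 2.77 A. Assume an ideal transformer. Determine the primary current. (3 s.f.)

I_p ≈ 2.14 A

V_A = 240 × 334/1342 = 59.732 V; V_B = 240 × 165/1342 = 29.508 V; V_C = 240 × 272/1342 = 48.644 V.
P_out = V_A I_A + V_B I_B + V_C I_C = 59.732×4.94 + 29.508×2.82 + 48.644×2.77 = 295.07 + 83.213 + 134.74 = 513.03 W.
Ideal ⇒ P_in = P_out, so I_p = P_out/V_p = 513.03/240 = 2.14 A.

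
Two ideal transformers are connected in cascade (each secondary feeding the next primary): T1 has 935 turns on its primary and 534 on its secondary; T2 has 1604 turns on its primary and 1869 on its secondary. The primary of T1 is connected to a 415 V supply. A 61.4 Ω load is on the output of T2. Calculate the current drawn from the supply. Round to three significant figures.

Secondary of T1: V = 415.00 × 534/935 = 237.02 V.
Secondary of T2: V = 237.02 × 1869/1604 = 276.17 V.
I_load = 276.17/61.4 = 4.4979 A, so P_out = 276.17 × 4.4979 = 1242.2 W.
All ideal ⇒ P_in = P_out, so I_supply = 1242.2/415 = 2.99 A.

I_supply ≈ 2.99 A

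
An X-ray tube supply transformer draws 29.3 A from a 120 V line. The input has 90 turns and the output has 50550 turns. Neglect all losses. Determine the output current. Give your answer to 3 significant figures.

I_out ≈ 0.0522 A

I_out/I_in = N_in/N_out, so I_out = 29.3 × 90/50550 = 0.0522 A.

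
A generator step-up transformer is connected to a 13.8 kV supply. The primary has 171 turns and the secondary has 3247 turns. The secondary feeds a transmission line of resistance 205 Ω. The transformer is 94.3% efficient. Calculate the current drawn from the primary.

V_s = 13800 × 3247/171 = 262040 V.
I_s = V_s/R = 262040/205 = 1278.2 A.
P_out = V_s I_s = 262040 × 1278.2 = 3.3495×10^8 W.
P_in = P_out/η = 3.3495×10^8/0.943 = 3.5519×10^8 W.
I_p = P_in/V_p = 3.5519×10^8/13800 = 25700 A.

I_p ≈ 25700 A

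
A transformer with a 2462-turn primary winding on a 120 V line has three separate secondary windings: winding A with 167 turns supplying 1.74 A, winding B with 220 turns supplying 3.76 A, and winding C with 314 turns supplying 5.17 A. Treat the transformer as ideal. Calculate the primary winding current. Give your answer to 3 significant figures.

I_p ≈ 1.11 A

V_A = 120 × 167/2462 = 8.1397 V; V_B = 120 × 220/2462 = 10.723 V; V_C = 120 × 314/2462 = 15.305 V.
P_out = V_A I_A + V_B I_B + V_C I_C = 8.1397×1.74 + 10.723×3.76 + 15.305×5.17 = 14.163 + 40.318 + 79.125 = 133.61 W.
Ideal ⇒ P_in = P_out, so I_p = P_out/V_p = 133.61/120 = 1.11 A.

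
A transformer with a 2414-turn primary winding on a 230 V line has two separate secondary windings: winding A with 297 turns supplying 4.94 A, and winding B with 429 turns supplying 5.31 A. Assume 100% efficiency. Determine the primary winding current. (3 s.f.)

V_A = 230 × 297/2414 = 28.297 V; V_B = 230 × 429/2414 = 40.874 V.
P_out = V_A I_A + V_B I_B = 28.297×4.94 + 40.874×5.31 = 139.79 + 217.04 = 356.83 W.
Ideal ⇒ P_in = P_out, so I_p = P_out/V_p = 356.83/230 = 1.55 A.

I_p ≈ 1.55 A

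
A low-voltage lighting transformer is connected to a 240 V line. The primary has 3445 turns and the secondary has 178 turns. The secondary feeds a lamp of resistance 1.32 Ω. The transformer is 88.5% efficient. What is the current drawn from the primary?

V_s = 240 × 178/3445 = 12.401 V.
I_s = V_s/R = 12.401/1.32 = 9.3944 A.
P_out = V_s I_s = 12.401 × 9.3944 = 116.50 W.
P_in = P_out/η = 116.50/0.885 = 131.63 W.
I_p = P_in/V_p = 131.63/240 = 0.548 A.

I_p ≈ 0.548 A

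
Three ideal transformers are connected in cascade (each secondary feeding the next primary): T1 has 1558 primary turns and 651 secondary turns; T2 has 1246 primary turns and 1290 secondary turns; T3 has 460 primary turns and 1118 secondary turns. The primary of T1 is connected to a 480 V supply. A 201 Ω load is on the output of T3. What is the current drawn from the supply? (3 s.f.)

Secondary of T1: V = 480.00 × 651/1558 = 200.56 V.
Secondary of T2: V = 200.56 × 1290/1246 = 207.65 V.
Secondary of T3: V = 207.65 × 1118/460 = 504.67 V.
I_load = 504.67/201 = 2.5108 A, so P_out = 504.67 × 2.5108 = 1267.1 W.
All ideal ⇒ P_in = P_out, so I_supply = 1267.1/480 = 2.64 A.

I_supply ≈ 2.64 A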